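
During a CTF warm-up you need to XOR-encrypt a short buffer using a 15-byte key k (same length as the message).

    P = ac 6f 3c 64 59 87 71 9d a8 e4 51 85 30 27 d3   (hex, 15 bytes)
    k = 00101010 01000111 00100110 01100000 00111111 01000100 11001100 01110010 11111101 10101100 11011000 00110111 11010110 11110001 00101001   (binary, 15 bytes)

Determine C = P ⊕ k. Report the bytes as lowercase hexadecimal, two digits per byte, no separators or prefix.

XOR is its own inverse, so applying the key byte-wise gives the result directly.
ac xor 2a = 86
6f xor 47 = 28
3c xor 26 = 1a
64 xor 60 = 04
59 xor 3f = 66
87 xor 44 = c3
71 xor cc = bd
9d xor 72 = ef
a8 xor fd = 55
e4 xor ac = 48
51 xor d8 = 89
85 xor 37 = b2
30 xor d6 = e6
27 xor f1 = d6
d3 xor 29 = fa

86281a0466c3bdef554889b2e6d6fa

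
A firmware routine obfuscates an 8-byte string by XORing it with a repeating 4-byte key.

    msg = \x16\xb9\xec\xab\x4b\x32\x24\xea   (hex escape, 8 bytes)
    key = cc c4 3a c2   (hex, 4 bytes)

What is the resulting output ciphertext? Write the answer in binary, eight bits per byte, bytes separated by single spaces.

11011010 01111101 11010110 01101001 10000111 11110110 00011110 00101000

The 4-byte key repeats, so the effective keystream is cc c4 3a c2 cc c4 3a c2.
byte 0: 00010110 ^ 11001100 = 11011010
byte 1: 10111001 ^ 11000100 = 01111101
byte 2: 11101100 ^ 00111010 = 11010110
byte 3: 10101011 ^ 11000010 = 01101001
byte 4: 01001011 ^ 11001100 = 10000111
byte 5: 00110010 ^ 11000100 = 11110110
byte 6: 00100100 ^ 00111010 = 00011110
byte 7: 11101010 ^ 11000010 = 00101000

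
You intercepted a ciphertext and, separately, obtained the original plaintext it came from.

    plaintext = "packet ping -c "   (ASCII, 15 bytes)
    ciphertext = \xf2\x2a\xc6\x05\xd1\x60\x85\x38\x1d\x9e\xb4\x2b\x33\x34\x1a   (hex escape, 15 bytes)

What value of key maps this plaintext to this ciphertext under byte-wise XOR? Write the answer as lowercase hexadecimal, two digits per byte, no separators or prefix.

824ba56eb414a54874f0d30b1e573a

Since ciphertext = plaintext ⊕ key, XORing both sides with plaintext gives key = plaintext ⊕ ciphertext.
byte 0: 112 ⊕ 242 = 130
byte 1:  97 ⊕  42 =  75
byte 2:  99 ⊕ 198 = 165
byte 3: 107 ⊕   5 = 110
byte 4: 101 ⊕ 209 = 180
byte 5: 116 ⊕  96 =  20
byte 6:  32 ⊕ 133 = 165
byte 7: 112 ⊕  56 =  72
byte 8: 105 ⊕  29 = 116
byte 9: 110 ⊕ 158 = 240
byte 10: 103 ⊕ 180 = 211
byte 11:  32 ⊕  43 =  11
byte 12:  45 ⊕  51 =  30
byte 13:  99 ⊕  52 =  87
byte 14:  32 ⊕  26 =  58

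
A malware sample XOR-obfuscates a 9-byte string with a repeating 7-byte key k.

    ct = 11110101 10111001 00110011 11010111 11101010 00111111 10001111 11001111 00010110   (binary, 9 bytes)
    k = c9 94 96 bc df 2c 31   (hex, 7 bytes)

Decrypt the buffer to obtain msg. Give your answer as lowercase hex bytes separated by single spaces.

3c 2d a5 6b 35 13 be 06 82

The 7-byte key repeats, so the effective keystream is c9 94 96 bc df 2c 31 c9 94.
byte 0: f5 ^ c9 = 3c
byte 1: b9 ^ 94 = 2d
byte 2: 33 ^ 96 = a5
byte 3: d7 ^ bc = 6b
byte 4: ea ^ df = 35
byte 5: 3f ^ 2c = 13
byte 6: 8f ^ 31 = be
byte 7: cf ^ c9 = 06
byte 8: 16 ^ 94 = 82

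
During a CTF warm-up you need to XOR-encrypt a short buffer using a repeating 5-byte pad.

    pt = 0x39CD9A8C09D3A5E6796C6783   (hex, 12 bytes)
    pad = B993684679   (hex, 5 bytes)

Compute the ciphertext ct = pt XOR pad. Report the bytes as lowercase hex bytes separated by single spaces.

80 5e f2 ca 70 6a 36 8e 3f 15 de 10

The 5-byte key repeats, so the effective keystream is b9 93 68 46 79 b9 93 68 46 79 b9 93.
byte 0: 39 xor b9 = 80
byte 1: cd xor 93 = 5e
byte 2: 9a xor 68 = f2
byte 3: 8c xor 46 = ca
byte 4: 09 xor 79 = 70
byte 5: d3 xor b9 = 6a
byte 6: a5 xor 93 = 36
byte 7: e6 xor 68 = 8e
byte 8: 79 xor 46 = 3f
byte 9: 6c xor 79 = 15
byte 10: 67 xor b9 = de
byte 11: 83 xor 93 = 10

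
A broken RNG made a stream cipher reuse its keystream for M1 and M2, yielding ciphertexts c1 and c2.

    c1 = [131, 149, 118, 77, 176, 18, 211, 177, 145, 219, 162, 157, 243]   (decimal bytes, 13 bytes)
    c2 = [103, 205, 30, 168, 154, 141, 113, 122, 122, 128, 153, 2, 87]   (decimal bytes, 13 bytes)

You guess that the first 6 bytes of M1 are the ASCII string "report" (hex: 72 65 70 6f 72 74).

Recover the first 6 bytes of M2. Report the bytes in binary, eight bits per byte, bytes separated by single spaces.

First, c1 ⊕ c2 = (M1 ⊕ K) ⊕ (M2 ⊕ K) = M1 ⊕ M2, so the key drops out. Then M2 = (M1 ⊕ M2) ⊕ M1 over the first 6 bytes.
byte 0: (83 XOR 67) XOR 72 = e4 XOR 72 = 96
byte 1: (95 XOR cd) XOR 65 = 58 XOR 65 = 3d
byte 2: (76 XOR 1e) XOR 70 = 68 XOR 70 = 18
byte 3: (4d XOR a8) XOR 6f = e5 XOR 6f = 8a
byte 4: (b0 XOR 9a) XOR 72 = 2a XOR 72 = 58
byte 5: (12 XOR 8d) XOR 74 = 9f XOR 74 = eb

10010110 00111101 00011000 10001010 01011000 11101011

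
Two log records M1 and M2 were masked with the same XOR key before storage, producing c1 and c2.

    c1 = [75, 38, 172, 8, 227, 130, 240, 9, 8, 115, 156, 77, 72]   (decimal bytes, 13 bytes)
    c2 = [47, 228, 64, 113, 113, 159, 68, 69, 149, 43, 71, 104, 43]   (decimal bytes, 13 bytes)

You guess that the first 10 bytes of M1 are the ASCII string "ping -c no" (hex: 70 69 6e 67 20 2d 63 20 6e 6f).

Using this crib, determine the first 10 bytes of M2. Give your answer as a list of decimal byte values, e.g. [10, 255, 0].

First, c1 ⊕ c2 = (M1 ⊕ K) ⊕ (M2 ⊕ K) = M1 ⊕ M2, so the key drops out. Then M2 = (M1 ⊕ M2) ⊕ M1 over the first 10 bytes.
byte 0: (4b ^ 2f) ^ 70 = 64 ^ 70 = 14
byte 1: (26 ^ e4) ^ 69 = c2 ^ 69 = ab
byte 2: (ac ^ 40) ^ 6e = ec ^ 6e = 82
byte 3: (08 ^ 71) ^ 67 = 79 ^ 67 = 1e
byte 4: (e3 ^ 71) ^ 20 = 92 ^ 20 = b2
byte 5: (82 ^ 9f) ^ 2d = 1d ^ 2d = 30
byte 6: (f0 ^ 44) ^ 63 = b4 ^ 63 = d7
byte 7: (09 ^ 45) ^ 20 = 4c ^ 20 = 6c
byte 8: (08 ^ 95) ^ 6e = 9d ^ 6e = f3
byte 9: (73 ^ 2b) ^ 6f = 58 ^ 6f = 37

[20, 171, 130, 30, 178, 48, 215, 108, 243, 55]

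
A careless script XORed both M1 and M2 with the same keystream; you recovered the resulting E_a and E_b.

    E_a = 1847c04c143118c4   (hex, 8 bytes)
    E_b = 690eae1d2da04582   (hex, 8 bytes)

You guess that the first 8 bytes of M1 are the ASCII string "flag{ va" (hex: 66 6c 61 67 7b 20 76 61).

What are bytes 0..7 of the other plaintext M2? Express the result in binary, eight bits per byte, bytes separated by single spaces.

00010111 00100101 00001111 00110110 01000010 10110001 00101011 00100111

First, E_a ⊕ E_b = (M1 ⊕ K) ⊕ (M2 ⊕ K) = M1 ⊕ M2, so the key drops out. Then M2 = (M1 ⊕ M2) ⊕ M1 over the first 8 bytes.
byte 0: (18 XOR 69) XOR 66 = 71 XOR 66 = 17
byte 1: (47 XOR 0e) XOR 6c = 49 XOR 6c = 25
byte 2: (c0 XOR ae) XOR 61 = 6e XOR 61 = 0f
byte 3: (4c XOR 1d) XOR 67 = 51 XOR 67 = 36
byte 4: (14 XOR 2d) XOR 7b = 39 XOR 7b = 42
byte 5: (31 XOR a0) XOR 20 = 91 XOR 20 = b1
byte 6: (18 XOR 45) XOR 76 = 5d XOR 76 = 2b
byte 7: (c4 XOR 82) XOR 61 = 46 XOR 61 = 27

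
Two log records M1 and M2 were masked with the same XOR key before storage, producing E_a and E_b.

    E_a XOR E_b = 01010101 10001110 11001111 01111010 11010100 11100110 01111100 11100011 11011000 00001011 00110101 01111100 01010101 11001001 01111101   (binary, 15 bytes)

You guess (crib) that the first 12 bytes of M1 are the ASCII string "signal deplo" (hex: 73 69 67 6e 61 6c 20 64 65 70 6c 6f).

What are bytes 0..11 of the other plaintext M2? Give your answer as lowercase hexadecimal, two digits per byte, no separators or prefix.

26e7a814b58a5c87bd7b5913

Since E_a ⊕ E_b = M1 ⊕ M2, XORing with the guessed M1 bytes yields the corresponding M2 bytes: M2 = (E_a ⊕ E_b) ⊕ M1.
byte 0: 55 XOR 73 = 26
byte 1: 8e XOR 69 = e7
byte 2: cf XOR 67 = a8
byte 3: 7a XOR 6e = 14
byte 4: d4 XOR 61 = b5
byte 5: e6 XOR 6c = 8a
byte 6: 7c XOR 20 = 5c
byte 7: e3 XOR 64 = 87
byte 8: d8 XOR 65 = bd
byte 9: 0b XOR 70 = 7b
byte 10: 35 XOR 6c = 59
byte 11: 7c XOR 6f = 13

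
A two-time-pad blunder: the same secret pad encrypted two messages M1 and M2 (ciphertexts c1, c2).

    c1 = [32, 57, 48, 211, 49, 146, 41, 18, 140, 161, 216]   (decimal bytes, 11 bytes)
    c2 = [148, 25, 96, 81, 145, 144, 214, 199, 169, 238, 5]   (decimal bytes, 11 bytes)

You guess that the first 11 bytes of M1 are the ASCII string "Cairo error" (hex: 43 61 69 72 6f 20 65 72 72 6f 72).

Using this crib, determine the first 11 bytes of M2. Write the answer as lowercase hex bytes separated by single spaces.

f7 41 39 f0 cf 22 9a a7 57 20 af

First, c1 ⊕ c2 = (M1 ⊕ K) ⊕ (M2 ⊕ K) = M1 ⊕ M2, so the key drops out. Then M2 = (M1 ⊕ M2) ⊕ M1 over the first 11 bytes.
byte 0: (20 xor 94) xor 43 = b4 xor 43 = f7
byte 1: (39 xor 19) xor 61 = 20 xor 61 = 41
byte 2: (30 xor 60) xor 69 = 50 xor 69 = 39
byte 3: (d3 xor 51) xor 72 = 82 xor 72 = f0
byte 4: (31 xor 91) xor 6f = a0 xor 6f = cf
byte 5: (92 xor 90) xor 20 = 02 xor 20 = 22
byte 6: (29 xor d6) xor 65 = ff xor 65 = 9a
byte 7: (12 xor c7) xor 72 = d5 xor 72 = a7
byte 8: (8c xor a9) xor 72 = 25 xor 72 = 57
byte 9: (a1 xor ee) xor 6f = 4f xor 6f = 20
byte 10: (d8 xor 05) xor 72 = dd xor 72 = af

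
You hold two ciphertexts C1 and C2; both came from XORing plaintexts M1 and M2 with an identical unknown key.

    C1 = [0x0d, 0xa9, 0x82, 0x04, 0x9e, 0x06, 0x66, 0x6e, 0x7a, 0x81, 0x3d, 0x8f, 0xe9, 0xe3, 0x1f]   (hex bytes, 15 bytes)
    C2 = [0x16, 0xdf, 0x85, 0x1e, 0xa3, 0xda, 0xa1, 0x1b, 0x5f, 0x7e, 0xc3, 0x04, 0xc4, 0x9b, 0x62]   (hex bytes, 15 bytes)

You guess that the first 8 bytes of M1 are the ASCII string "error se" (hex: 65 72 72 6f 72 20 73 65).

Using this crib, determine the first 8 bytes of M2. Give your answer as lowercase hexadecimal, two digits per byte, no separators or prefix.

7e0475754ffcb410

First, C1 ⊕ C2 = (M1 ⊕ K) ⊕ (M2 ⊕ K) = M1 ⊕ M2, so the key drops out. Then M2 = (M1 ⊕ M2) ⊕ M1 over the first 8 bytes.
byte 0: (0d ^ 16) ^ 65 = 1b ^ 65 = 7e
byte 1: (a9 ^ df) ^ 72 = 76 ^ 72 = 04
byte 2: (82 ^ 85) ^ 72 = 07 ^ 72 = 75
byte 3: (04 ^ 1e) ^ 6f = 1a ^ 6f = 75
byte 4: (9e ^ a3) ^ 72 = 3d ^ 72 = 4f
byte 5: (06 ^ da) ^ 20 = dc ^ 20 = fc
byte 6: (66 ^ a1) ^ 73 = c7 ^ 73 = b4
byte 7: (6e ^ 1b) ^ 65 = 75 ^ 65 = 10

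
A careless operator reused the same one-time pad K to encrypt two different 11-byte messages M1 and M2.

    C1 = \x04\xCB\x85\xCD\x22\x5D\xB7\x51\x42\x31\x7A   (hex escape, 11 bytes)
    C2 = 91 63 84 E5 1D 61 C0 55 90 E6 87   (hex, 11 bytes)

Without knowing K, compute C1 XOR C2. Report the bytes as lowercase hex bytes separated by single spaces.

C1 ⊕ C2 = (M1 ⊕ K) ⊕ (M2 ⊕ K) = M1 ⊕ M2 — the shared key cancels under XOR.
00000100 xor 10010001 = 10010101
11001011 xor 01100011 = 10101000
10000101 xor 10000100 = 00000001
11001101 xor 11100101 = 00101000
00100010 xor 00011101 = 00111111
01011101 xor 01100001 = 00111100
10110111 xor 11000000 = 01110111
01010001 xor 01010101 = 00000100
01000010 xor 10010000 = 11010010
00110001 xor 11100110 = 11010111
01111010 xor 10000111 = 11111101

95 a8 01 28 3f 3c 77 04 d2 d7 fd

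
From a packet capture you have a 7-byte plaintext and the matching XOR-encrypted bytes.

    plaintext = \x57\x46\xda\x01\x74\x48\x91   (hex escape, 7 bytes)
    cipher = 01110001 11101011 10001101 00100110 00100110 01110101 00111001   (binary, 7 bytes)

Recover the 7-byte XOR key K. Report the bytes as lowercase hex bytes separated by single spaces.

Since cipher = plaintext ⊕ K, XORing both sides with plaintext gives K = plaintext ⊕ cipher.
byte 0: 57 XOR 71 = 26
byte 1: 46 XOR eb = ad
byte 2: da XOR 8d = 57
byte 3: 01 XOR 26 = 27
byte 4: 74 XOR 26 = 52
byte 5: 48 XOR 75 = 3d
byte 6: 91 XOR 39 = a8

26 ad 57 27 52 3d a8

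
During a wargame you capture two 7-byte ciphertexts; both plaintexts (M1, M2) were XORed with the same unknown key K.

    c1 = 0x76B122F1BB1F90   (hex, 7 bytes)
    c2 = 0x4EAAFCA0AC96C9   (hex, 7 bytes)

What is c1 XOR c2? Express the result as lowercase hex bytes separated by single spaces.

38 1b de 51 17 89 59

c1 ⊕ c2 = (M1 ⊕ K) ⊕ (M2 ⊕ K) = M1 ⊕ M2 — the shared key cancels under XOR.
byte 0: 01110110 XOR 01001110 = 00111000
byte 1: 10110001 XOR 10101010 = 00011011
byte 2: 00100010 XOR 11111100 = 11011110
byte 3: 11110001 XOR 10100000 = 01010001
byte 4: 10111011 XOR 10101100 = 00010111
byte 5: 00011111 XOR 10010110 = 10001001
byte 6: 10010000 XOR 11001001 = 01011001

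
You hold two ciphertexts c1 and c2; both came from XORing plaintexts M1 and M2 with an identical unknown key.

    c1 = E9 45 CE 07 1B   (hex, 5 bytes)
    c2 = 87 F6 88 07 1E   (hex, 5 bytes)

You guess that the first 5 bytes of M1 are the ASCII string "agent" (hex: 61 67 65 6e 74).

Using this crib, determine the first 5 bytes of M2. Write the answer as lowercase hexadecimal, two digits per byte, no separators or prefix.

0fd4236e71

First, c1 ⊕ c2 = (M1 ⊕ K) ⊕ (M2 ⊕ K) = M1 ⊕ M2, so the key drops out. Then M2 = (M1 ⊕ M2) ⊕ M1 over the first 5 bytes.
byte 0: (e9 xor 87) xor 61 = 6e xor 61 = 0f
byte 1: (45 xor f6) xor 67 = b3 xor 67 = d4
byte 2: (ce xor 88) xor 65 = 46 xor 65 = 23
byte 3: (07 xor 07) xor 6e = 00 xor 6e = 6e
byte 4: (1b xor 1e) xor 74 = 05 xor 74 = 71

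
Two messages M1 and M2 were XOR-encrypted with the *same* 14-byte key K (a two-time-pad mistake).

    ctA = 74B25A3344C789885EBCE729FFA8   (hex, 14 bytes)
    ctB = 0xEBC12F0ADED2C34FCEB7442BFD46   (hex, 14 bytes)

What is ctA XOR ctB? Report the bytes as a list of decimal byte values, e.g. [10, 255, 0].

ctA ⊕ ctB = (M1 ⊕ K) ⊕ (M2 ⊕ K) = M1 ⊕ M2 — the shared key cancels under XOR.
74 ^ eb = 9f
b2 ^ c1 = 73
5a ^ 2f = 75
33 ^ 0a = 39
44 ^ de = 9a
c7 ^ d2 = 15
89 ^ c3 = 4a
88 ^ 4f = c7
5e ^ ce = 90
bc ^ b7 = 0b
e7 ^ 44 = a3
29 ^ 2b = 02
ff ^ fd = 02
a8 ^ 46 = ee

[159, 115, 117, 57, 154, 21, 74, 199, 144, 11, 163, 2, 2, 238]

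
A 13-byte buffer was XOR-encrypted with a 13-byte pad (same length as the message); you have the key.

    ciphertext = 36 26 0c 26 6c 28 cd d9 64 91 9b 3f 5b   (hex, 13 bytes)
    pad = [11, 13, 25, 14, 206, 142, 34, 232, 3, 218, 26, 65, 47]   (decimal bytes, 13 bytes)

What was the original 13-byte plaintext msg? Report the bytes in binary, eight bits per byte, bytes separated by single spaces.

byte 0: 00110110 xor 00001011 = 00111101
byte 1: 00100110 xor 00001101 = 00101011
byte 2: 00001100 xor 00011001 = 00010101
byte 3: 00100110 xor 00001110 = 00101000
byte 4: 01101100 xor 11001110 = 10100010
byte 5: 00101000 xor 10001110 = 10100110
byte 6: 11001101 xor 00100010 = 11101111
byte 7: 11011001 xor 11101000 = 00110001
byte 8: 01100100 xor 00000011 = 01100111
byte 9: 10010001 xor 11011010 = 01001011
byte 10: 10011011 xor 00011010 = 10000001
byte 11: 00111111 xor 01000001 = 01111110
byte 12: 01011011 xor 00101111 = 01110100

00111101 00101011 00010101 00101000 10100010 10100110 11101111 00110001 01100111 01001011 10000001 01111110 01110100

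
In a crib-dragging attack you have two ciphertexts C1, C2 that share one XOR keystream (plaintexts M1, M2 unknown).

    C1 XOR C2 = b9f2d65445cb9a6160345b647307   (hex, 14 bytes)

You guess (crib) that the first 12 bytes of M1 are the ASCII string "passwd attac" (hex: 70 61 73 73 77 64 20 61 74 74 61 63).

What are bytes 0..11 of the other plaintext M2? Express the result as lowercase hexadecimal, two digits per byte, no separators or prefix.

c993a52732afba0014403a07

Since C1 ⊕ C2 = M1 ⊕ M2, XORing with the guessed M1 bytes yields the corresponding M2 bytes: M2 = (C1 ⊕ C2) ⊕ M1.
byte 0: b9 XOR 70 = c9
byte 1: f2 XOR 61 = 93
byte 2: d6 XOR 73 = a5
byte 3: 54 XOR 73 = 27
byte 4: 45 XOR 77 = 32
byte 5: cb XOR 64 = af
byte 6: 9a XOR 20 = ba
byte 7: 61 XOR 61 = 00
byte 8: 60 XOR 74 = 14
byte 9: 34 XOR 74 = 40
byte 10: 5b XOR 61 = 3a
byte 11: 64 XOR 63 = 07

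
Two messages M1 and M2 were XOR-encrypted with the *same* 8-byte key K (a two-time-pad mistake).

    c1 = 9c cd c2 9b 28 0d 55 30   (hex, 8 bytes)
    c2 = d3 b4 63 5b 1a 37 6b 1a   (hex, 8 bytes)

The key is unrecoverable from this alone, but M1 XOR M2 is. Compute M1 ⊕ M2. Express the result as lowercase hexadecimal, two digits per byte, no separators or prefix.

c1 ⊕ c2 = (M1 ⊕ K) ⊕ (M2 ⊕ K) = M1 ⊕ M2 — the shared key cancels under XOR.
byte 0: 10011100 xor 11010011 = 01001111
byte 1: 11001101 xor 10110100 = 01111001
byte 2: 11000010 xor 01100011 = 10100001
byte 3: 10011011 xor 01011011 = 11000000
byte 4: 00101000 xor 00011010 = 00110010
byte 5: 00001101 xor 00110111 = 00111010
byte 6: 01010101 xor 01101011 = 00111110
byte 7: 00110000 xor 00011010 = 00101010

4f79a1c0323a3e2a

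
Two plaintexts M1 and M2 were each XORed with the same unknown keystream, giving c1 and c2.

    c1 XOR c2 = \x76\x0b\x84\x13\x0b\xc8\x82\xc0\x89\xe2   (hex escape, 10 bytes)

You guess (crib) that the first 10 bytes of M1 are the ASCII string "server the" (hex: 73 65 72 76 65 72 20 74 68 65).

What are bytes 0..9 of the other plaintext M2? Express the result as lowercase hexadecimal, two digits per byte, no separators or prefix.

056ef6656ebaa2b4e187

Since c1 ⊕ c2 = M1 ⊕ M2, XORing with the guessed M1 bytes yields the corresponding M2 bytes: M2 = (c1 ⊕ c2) ⊕ M1.
byte 0: 76 XOR 73 = 05
byte 1: 0b XOR 65 = 6e
byte 2: 84 XOR 72 = f6
byte 3: 13 XOR 76 = 65
byte 4: 0b XOR 65 = 6e
byte 5: c8 XOR 72 = ba
byte 6: 82 XOR 20 = a2
byte 7: c0 XOR 74 = b4
byte 8: 89 XOR 68 = e1
byte 9: e2 XOR 65 = 87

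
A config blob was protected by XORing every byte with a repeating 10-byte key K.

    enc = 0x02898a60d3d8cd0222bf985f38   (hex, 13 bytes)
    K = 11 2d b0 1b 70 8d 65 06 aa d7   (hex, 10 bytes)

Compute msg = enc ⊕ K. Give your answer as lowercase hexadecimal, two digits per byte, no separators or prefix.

The 10-byte key repeats, so the effective keystream is 11 2d b0 1b 70 8d 65 06 aa d7 11 2d b0.
byte 0: 02 ^ 11 = 13
byte 1: 89 ^ 2d = a4
byte 2: 8a ^ b0 = 3a
byte 3: 60 ^ 1b = 7b
byte 4: d3 ^ 70 = a3
byte 5: d8 ^ 8d = 55
byte 6: cd ^ 65 = a8
byte 7: 02 ^ 06 = 04
byte 8: 22 ^ aa = 88
byte 9: bf ^ d7 = 68
byte 10: 98 ^ 11 = 89
byte 11: 5f ^ 2d = 72
byte 12: 38 ^ b0 = 88

13a43a7ba355a8048868897288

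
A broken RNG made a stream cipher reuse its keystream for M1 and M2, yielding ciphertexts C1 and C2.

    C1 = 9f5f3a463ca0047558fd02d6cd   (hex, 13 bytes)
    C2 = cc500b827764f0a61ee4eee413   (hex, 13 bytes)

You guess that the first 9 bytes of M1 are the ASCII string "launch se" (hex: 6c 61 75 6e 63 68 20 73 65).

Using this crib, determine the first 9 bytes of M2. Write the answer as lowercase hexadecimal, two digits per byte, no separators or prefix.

3f6e44aa28acd4a023

First, C1 ⊕ C2 = (M1 ⊕ K) ⊕ (M2 ⊕ K) = M1 ⊕ M2, so the key drops out. Then M2 = (M1 ⊕ M2) ⊕ M1 over the first 9 bytes.
byte 0: (9f ⊕ cc) ⊕ 6c = 53 ⊕ 6c = 3f
byte 1: (5f ⊕ 50) ⊕ 61 = 0f ⊕ 61 = 6e
byte 2: (3a ⊕ 0b) ⊕ 75 = 31 ⊕ 75 = 44
byte 3: (46 ⊕ 82) ⊕ 6e = c4 ⊕ 6e = aa
byte 4: (3c ⊕ 77) ⊕ 63 = 4b ⊕ 63 = 28
byte 5: (a0 ⊕ 64) ⊕ 68 = c4 ⊕ 68 = ac
byte 6: (04 ⊕ f0) ⊕ 20 = f4 ⊕ 20 = d4
byte 7: (75 ⊕ a6) ⊕ 73 = d3 ⊕ 73 = a0
byte 8: (58 ⊕ 1e) ⊕ 65 = 46 ⊕ 65 = 23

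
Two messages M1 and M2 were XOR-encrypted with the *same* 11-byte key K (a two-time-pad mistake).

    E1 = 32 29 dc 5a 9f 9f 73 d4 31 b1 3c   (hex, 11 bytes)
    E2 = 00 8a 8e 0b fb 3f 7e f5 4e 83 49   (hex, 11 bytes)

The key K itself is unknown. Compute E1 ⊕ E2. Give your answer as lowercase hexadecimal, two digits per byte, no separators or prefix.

32a3525164a00d217f3275

E1 ⊕ E2 = (M1 ⊕ K) ⊕ (M2 ⊕ K) = M1 ⊕ M2 — the shared key cancels under XOR.
 50 xor   0 =  50
 41 xor 138 = 163
220 xor 142 =  82
 90 xor  11 =  81
159 xor 251 = 100
159 xor  63 = 160
115 xor 126 =  13
212 xor 245 =  33
 49 xor  78 = 127
177 xor 131 =  50
 60 xor  73 = 117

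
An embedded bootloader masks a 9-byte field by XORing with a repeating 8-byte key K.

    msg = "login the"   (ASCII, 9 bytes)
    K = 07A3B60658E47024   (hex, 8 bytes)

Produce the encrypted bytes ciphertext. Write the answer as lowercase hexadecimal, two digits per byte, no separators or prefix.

The 8-byte key repeats, so the effective keystream is 07 a3 b6 06 58 e4 70 24 07.
byte 0: 6c xor 07 = 6b
byte 1: 6f xor a3 = cc
byte 2: 67 xor b6 = d1
byte 3: 69 xor 06 = 6f
byte 4: 6e xor 58 = 36
byte 5: 20 xor e4 = c4
byte 6: 74 xor 70 = 04
byte 7: 68 xor 24 = 4c
byte 8: 65 xor 07 = 62

6bccd16f36c4044c62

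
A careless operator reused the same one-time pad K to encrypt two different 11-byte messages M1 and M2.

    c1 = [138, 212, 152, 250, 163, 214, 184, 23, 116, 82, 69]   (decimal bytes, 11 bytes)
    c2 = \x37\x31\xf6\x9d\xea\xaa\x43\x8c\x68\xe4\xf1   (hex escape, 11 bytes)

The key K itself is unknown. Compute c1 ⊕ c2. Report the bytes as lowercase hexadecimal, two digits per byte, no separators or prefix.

bde56e67497cfb9b1cb6b4

c1 ⊕ c2 = (M1 ⊕ K) ⊕ (M2 ⊕ K) = M1 ⊕ M2 — the shared key cancels under XOR.
byte 0: 138 ^  55 = 189
byte 1: 212 ^  49 = 229
byte 2: 152 ^ 246 = 110
byte 3: 250 ^ 157 = 103
byte 4: 163 ^ 234 =  73
byte 5: 214 ^ 170 = 124
byte 6: 184 ^  67 = 251
byte 7:  23 ^ 140 = 155
byte 8: 116 ^ 104 =  28
byte 9:  82 ^ 228 = 182
byte 10:  69 ^ 241 = 180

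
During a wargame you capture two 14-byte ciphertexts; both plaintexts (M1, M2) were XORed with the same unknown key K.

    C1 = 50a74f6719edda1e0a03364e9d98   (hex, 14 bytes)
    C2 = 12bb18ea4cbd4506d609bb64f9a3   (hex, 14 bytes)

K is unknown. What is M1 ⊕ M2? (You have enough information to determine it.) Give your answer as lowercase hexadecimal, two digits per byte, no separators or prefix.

C1 ⊕ C2 = (M1 ⊕ K) ⊕ (M2 ⊕ K) = M1 ⊕ M2 — the shared key cancels under XOR.
byte 0: 50 xor 12 = 42
byte 1: a7 xor bb = 1c
byte 2: 4f xor 18 = 57
byte 3: 67 xor ea = 8d
byte 4: 19 xor 4c = 55
byte 5: ed xor bd = 50
byte 6: da xor 45 = 9f
byte 7: 1e xor 06 = 18
byte 8: 0a xor d6 = dc
byte 9: 03 xor 09 = 0a
byte 10: 36 xor bb = 8d
byte 11: 4e xor 64 = 2a
byte 12: 9d xor f9 = 64
byte 13: 98 xor a3 = 3b

421c578d55509f18dc0a8d2a643b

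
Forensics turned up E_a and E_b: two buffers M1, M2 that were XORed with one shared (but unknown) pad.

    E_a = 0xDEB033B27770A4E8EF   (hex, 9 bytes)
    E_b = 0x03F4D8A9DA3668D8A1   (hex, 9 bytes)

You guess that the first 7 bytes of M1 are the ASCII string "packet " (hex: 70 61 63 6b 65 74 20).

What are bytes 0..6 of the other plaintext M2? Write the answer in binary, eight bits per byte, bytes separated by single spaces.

10101101 00100101 10001000 01110000 11001000 00110010 11101100

First, E_a ⊕ E_b = (M1 ⊕ K) ⊕ (M2 ⊕ K) = M1 ⊕ M2, so the key drops out. Then M2 = (M1 ⊕ M2) ⊕ M1 over the first 7 bytes.
byte 0: (de XOR 03) XOR 70 = dd XOR 70 = ad
byte 1: (b0 XOR f4) XOR 61 = 44 XOR 61 = 25
byte 2: (33 XOR d8) XOR 63 = eb XOR 63 = 88
byte 3: (b2 XOR a9) XOR 6b = 1b XOR 6b = 70
byte 4: (77 XOR da) XOR 65 = ad XOR 65 = c8
byte 5: (70 XOR 36) XOR 74 = 46 XOR 74 = 32
byte 6: (a4 XOR 68) XOR 20 = cc XOR 20 = ec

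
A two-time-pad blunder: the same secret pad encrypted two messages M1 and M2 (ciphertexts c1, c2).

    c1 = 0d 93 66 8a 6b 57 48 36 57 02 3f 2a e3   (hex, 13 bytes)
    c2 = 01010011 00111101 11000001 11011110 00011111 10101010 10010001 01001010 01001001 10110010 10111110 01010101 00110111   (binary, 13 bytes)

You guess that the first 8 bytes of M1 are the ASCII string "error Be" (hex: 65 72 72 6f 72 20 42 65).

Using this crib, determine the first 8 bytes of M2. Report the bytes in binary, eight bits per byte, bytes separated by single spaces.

00111011 11011100 11010101 00111011 00000110 11011101 10011011 00011001

First, c1 ⊕ c2 = (M1 ⊕ K) ⊕ (M2 ⊕ K) = M1 ⊕ M2, so the key drops out. Then M2 = (M1 ⊕ M2) ⊕ M1 over the first 8 bytes.
byte 0: (0d xor 53) xor 65 = 5e xor 65 = 3b
byte 1: (93 xor 3d) xor 72 = ae xor 72 = dc
byte 2: (66 xor c1) xor 72 = a7 xor 72 = d5
byte 3: (8a xor de) xor 6f = 54 xor 6f = 3b
byte 4: (6b xor 1f) xor 72 = 74 xor 72 = 06
byte 5: (57 xor aa) xor 20 = fd xor 20 = dd
byte 6: (48 xor 91) xor 42 = d9 xor 42 = 9b
byte 7: (36 xor 4a) xor 65 = 7c xor 65 = 19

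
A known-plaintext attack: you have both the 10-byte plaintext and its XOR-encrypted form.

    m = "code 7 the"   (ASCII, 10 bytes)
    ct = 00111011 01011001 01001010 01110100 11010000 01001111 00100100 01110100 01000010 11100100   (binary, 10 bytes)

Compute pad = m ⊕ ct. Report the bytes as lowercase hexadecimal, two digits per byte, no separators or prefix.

58362e11f07804002a81

Since ct = m ⊕ pad, XORing both sides with m gives pad = m ⊕ ct.
63 ⊕ 3b = 58
6f ⊕ 59 = 36
64 ⊕ 4a = 2e
65 ⊕ 74 = 11
20 ⊕ d0 = f0
37 ⊕ 4f = 78
20 ⊕ 24 = 04
74 ⊕ 74 = 00
68 ⊕ 42 = 2a
65 ⊕ e4 = 81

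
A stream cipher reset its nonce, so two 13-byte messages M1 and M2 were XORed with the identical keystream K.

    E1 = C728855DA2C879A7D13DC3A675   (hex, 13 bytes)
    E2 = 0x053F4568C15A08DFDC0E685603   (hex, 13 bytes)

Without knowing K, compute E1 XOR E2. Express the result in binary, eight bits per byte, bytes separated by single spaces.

11000010 00010111 11000000 00110101 01100011 10010010 01110001 01111000 00001101 00110011 10101011 11110000 01110110

E1 ⊕ E2 = (M1 ⊕ K) ⊕ (M2 ⊕ K) = M1 ⊕ M2 — the shared key cancels under XOR.
c7 XOR 05 = c2
28 XOR 3f = 17
85 XOR 45 = c0
5d XOR 68 = 35
a2 XOR c1 = 63
c8 XOR 5a = 92
79 XOR 08 = 71
a7 XOR df = 78
d1 XOR dc = 0d
3d XOR 0e = 33
c3 XOR 68 = ab
a6 XOR 56 = f0
75 XOR 03 = 76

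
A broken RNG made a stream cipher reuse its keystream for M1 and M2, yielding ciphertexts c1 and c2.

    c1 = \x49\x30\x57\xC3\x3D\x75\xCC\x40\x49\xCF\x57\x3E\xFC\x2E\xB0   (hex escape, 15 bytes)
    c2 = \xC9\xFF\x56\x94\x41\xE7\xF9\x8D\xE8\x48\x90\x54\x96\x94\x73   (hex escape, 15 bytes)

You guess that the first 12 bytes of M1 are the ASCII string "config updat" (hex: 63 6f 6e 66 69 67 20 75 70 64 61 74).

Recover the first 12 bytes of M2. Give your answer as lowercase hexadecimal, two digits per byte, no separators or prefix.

First, c1 ⊕ c2 = (M1 ⊕ K) ⊕ (M2 ⊕ K) = M1 ⊕ M2, so the key drops out. Then M2 = (M1 ⊕ M2) ⊕ M1 over the first 12 bytes.
byte 0: (49 XOR c9) XOR 63 = 80 XOR 63 = e3
byte 1: (30 XOR ff) XOR 6f = cf XOR 6f = a0
byte 2: (57 XOR 56) XOR 6e = 01 XOR 6e = 6f
byte 3: (c3 XOR 94) XOR 66 = 57 XOR 66 = 31
byte 4: (3d XOR 41) XOR 69 = 7c XOR 69 = 15
byte 5: (75 XOR e7) XOR 67 = 92 XOR 67 = f5
byte 6: (cc XOR f9) XOR 20 = 35 XOR 20 = 15
byte 7: (40 XOR 8d) XOR 75 = cd XOR 75 = b8
byte 8: (49 XOR e8) XOR 70 = a1 XOR 70 = d1
byte 9: (cf XOR 48) XOR 64 = 87 XOR 64 = e3
byte 10: (57 XOR 90) XOR 61 = c7 XOR 61 = a6
byte 11: (3e XOR 54) XOR 74 = 6a XOR 74 = 1e

e3a06f3115f515b8d1e3a61e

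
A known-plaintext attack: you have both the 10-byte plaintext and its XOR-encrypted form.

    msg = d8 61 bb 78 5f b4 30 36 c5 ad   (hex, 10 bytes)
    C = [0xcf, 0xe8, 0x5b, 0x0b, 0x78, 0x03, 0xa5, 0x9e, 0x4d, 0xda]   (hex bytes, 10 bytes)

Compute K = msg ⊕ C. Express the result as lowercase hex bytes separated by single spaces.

17 89 e0 73 27 b7 95 a8 88 77

Since C = msg ⊕ K, XORing both sides with msg gives K = msg ⊕ C.
byte 0: 216 ⊕ 207 =  23
byte 1:  97 ⊕ 232 = 137
byte 2: 187 ⊕  91 = 224
byte 3: 120 ⊕  11 = 115
byte 4:  95 ⊕ 120 =  39
byte 5: 180 ⊕   3 = 183
byte 6:  48 ⊕ 165 = 149
byte 7:  54 ⊕ 158 = 168
byte 8: 197 ⊕  77 = 136
byte 9: 173 ⊕ 218 = 119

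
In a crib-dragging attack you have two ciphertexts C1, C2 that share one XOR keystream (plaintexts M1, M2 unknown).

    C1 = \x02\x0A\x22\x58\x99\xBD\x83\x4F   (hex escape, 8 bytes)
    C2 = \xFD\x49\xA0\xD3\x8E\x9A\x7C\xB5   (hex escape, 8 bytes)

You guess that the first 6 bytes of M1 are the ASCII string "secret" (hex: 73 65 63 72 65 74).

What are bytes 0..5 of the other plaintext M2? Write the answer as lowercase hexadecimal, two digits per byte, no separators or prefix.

First, C1 ⊕ C2 = (M1 ⊕ K) ⊕ (M2 ⊕ K) = M1 ⊕ M2, so the key drops out. Then M2 = (M1 ⊕ M2) ⊕ M1 over the first 6 bytes.
byte 0: (02 ^ fd) ^ 73 = ff ^ 73 = 8c
byte 1: (0a ^ 49) ^ 65 = 43 ^ 65 = 26
byte 2: (22 ^ a0) ^ 63 = 82 ^ 63 = e1
byte 3: (58 ^ d3) ^ 72 = 8b ^ 72 = f9
byte 4: (99 ^ 8e) ^ 65 = 17 ^ 65 = 72
byte 5: (bd ^ 9a) ^ 74 = 27 ^ 74 = 53

8c26e1f97253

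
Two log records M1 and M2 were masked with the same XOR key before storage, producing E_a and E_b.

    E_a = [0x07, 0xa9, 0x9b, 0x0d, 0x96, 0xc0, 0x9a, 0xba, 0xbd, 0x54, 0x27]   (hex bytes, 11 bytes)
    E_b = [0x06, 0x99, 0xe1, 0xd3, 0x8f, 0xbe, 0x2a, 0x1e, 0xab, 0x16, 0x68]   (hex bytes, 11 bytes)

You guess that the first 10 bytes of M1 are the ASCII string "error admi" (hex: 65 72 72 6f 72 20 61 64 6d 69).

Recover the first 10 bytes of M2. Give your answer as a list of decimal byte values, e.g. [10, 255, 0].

[100, 66, 8, 177, 107, 94, 209, 192, 123, 43]

First, E_a ⊕ E_b = (M1 ⊕ K) ⊕ (M2 ⊕ K) = M1 ⊕ M2, so the key drops out. Then M2 = (M1 ⊕ M2) ⊕ M1 over the first 10 bytes.
byte 0: (07 ⊕ 06) ⊕ 65 = 01 ⊕ 65 = 64
byte 1: (a9 ⊕ 99) ⊕ 72 = 30 ⊕ 72 = 42
byte 2: (9b ⊕ e1) ⊕ 72 = 7a ⊕ 72 = 08
byte 3: (0d ⊕ d3) ⊕ 6f = de ⊕ 6f = b1
byte 4: (96 ⊕ 8f) ⊕ 72 = 19 ⊕ 72 = 6b
byte 5: (c0 ⊕ be) ⊕ 20 = 7e ⊕ 20 = 5e
byte 6: (9a ⊕ 2a) ⊕ 61 = b0 ⊕ 61 = d1
byte 7: (ba ⊕ 1e) ⊕ 64 = a4 ⊕ 64 = c0
byte 8: (bd ⊕ ab) ⊕ 6d = 16 ⊕ 6d = 7b
byte 9: (54 ⊕ 16) ⊕ 69 = 42 ⊕ 69 = 2b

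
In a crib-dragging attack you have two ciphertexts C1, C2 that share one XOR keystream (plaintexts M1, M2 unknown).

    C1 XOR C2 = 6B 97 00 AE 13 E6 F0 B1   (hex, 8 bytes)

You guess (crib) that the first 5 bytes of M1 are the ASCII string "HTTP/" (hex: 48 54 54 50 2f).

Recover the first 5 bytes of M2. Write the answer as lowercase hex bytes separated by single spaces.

23 c3 54 fe 3c

Since C1 ⊕ C2 = M1 ⊕ M2, XORing with the guessed M1 bytes yields the corresponding M2 bytes: M2 = (C1 ⊕ C2) ⊕ M1.
byte 0: 01101011 ⊕ 01001000 = 00100011
byte 1: 10010111 ⊕ 01010100 = 11000011
byte 2: 00000000 ⊕ 01010100 = 01010100
byte 3: 10101110 ⊕ 01010000 = 11111110
byte 4: 00010011 ⊕ 00101111 = 00111100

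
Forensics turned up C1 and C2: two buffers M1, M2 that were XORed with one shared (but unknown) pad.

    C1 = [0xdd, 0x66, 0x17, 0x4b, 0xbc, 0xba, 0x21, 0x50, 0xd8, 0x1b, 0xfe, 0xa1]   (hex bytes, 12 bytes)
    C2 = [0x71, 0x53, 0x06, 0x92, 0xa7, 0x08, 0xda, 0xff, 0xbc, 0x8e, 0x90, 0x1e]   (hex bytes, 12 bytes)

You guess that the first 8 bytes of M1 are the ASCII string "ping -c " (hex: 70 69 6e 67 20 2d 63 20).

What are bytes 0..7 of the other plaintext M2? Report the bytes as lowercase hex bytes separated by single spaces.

First, C1 ⊕ C2 = (M1 ⊕ K) ⊕ (M2 ⊕ K) = M1 ⊕ M2, so the key drops out. Then M2 = (M1 ⊕ M2) ⊕ M1 over the first 8 bytes.
byte 0: (dd xor 71) xor 70 = ac xor 70 = dc
byte 1: (66 xor 53) xor 69 = 35 xor 69 = 5c
byte 2: (17 xor 06) xor 6e = 11 xor 6e = 7f
byte 3: (4b xor 92) xor 67 = d9 xor 67 = be
byte 4: (bc xor a7) xor 20 = 1b xor 20 = 3b
byte 5: (ba xor 08) xor 2d = b2 xor 2d = 9f
byte 6: (21 xor da) xor 63 = fb xor 63 = 98
byte 7: (50 xor ff) xor 20 = af xor 20 = 8f

dc 5c 7f be 3b 9f 98 8f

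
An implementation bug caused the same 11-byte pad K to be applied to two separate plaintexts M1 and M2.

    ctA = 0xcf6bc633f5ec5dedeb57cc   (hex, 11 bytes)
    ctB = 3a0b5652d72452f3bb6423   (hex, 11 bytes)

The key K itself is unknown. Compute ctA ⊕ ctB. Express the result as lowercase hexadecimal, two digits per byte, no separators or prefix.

ctA ⊕ ctB = (M1 ⊕ K) ⊕ (M2 ⊕ K) = M1 ⊕ M2 — the shared key cancels under XOR.
byte 0: cf ⊕ 3a = f5
byte 1: 6b ⊕ 0b = 60
byte 2: c6 ⊕ 56 = 90
byte 3: 33 ⊕ 52 = 61
byte 4: f5 ⊕ d7 = 22
byte 5: ec ⊕ 24 = c8
byte 6: 5d ⊕ 52 = 0f
byte 7: ed ⊕ f3 = 1e
byte 8: eb ⊕ bb = 50
byte 9: 57 ⊕ 64 = 33
byte 10: cc ⊕ 23 = ef

f560906122c80f1e5033ef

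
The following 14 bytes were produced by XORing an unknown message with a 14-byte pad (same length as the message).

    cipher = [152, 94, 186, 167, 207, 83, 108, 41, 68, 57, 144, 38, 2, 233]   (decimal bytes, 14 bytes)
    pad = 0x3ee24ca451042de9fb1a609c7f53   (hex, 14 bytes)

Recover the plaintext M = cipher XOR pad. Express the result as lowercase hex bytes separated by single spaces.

XOR is its own inverse, so applying the key byte-wise gives the result directly.
98 ⊕ 3e = a6
5e ⊕ e2 = bc
ba ⊕ 4c = f6
a7 ⊕ a4 = 03
cf ⊕ 51 = 9e
53 ⊕ 04 = 57
6c ⊕ 2d = 41
29 ⊕ e9 = c0
44 ⊕ fb = bf
39 ⊕ 1a = 23
90 ⊕ 60 = f0
26 ⊕ 9c = ba
02 ⊕ 7f = 7d
e9 ⊕ 53 = ba

a6 bc f6 03 9e 57 41 c0 bf 23 f0 ba 7d ba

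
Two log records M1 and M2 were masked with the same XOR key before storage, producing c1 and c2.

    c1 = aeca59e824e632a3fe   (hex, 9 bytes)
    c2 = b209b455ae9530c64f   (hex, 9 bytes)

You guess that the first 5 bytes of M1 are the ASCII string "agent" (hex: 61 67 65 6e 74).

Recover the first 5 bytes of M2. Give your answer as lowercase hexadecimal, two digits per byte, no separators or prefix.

7da488d3fe

First, c1 ⊕ c2 = (M1 ⊕ K) ⊕ (M2 ⊕ K) = M1 ⊕ M2, so the key drops out. Then M2 = (M1 ⊕ M2) ⊕ M1 over the first 5 bytes.
byte 0: (ae xor b2) xor 61 = 1c xor 61 = 7d
byte 1: (ca xor 09) xor 67 = c3 xor 67 = a4
byte 2: (59 xor b4) xor 65 = ed xor 65 = 88
byte 3: (e8 xor 55) xor 6e = bd xor 6e = d3
byte 4: (24 xor ae) xor 74 = 8a xor 74 = fe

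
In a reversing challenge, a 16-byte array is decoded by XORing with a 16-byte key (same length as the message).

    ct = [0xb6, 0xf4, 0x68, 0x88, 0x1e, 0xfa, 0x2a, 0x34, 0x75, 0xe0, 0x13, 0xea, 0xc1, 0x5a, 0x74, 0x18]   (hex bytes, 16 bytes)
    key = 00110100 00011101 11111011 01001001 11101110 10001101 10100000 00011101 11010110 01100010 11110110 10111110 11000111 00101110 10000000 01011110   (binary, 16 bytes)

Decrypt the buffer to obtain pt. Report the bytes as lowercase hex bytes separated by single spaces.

82 e9 93 c1 f0 77 8a 29 a3 82 e5 54 06 74 f4 46

182 XOR  52 = 130
244 XOR  29 = 233
104 XOR 251 = 147
136 XOR  73 = 193
 30 XOR 238 = 240
250 XOR 141 = 119
 42 XOR 160 = 138
 52 XOR  29 =  41
117 XOR 214 = 163
224 XOR  98 = 130
 19 XOR 246 = 229
234 XOR 190 =  84
193 XOR 199 =   6
 90 XOR  46 = 116
116 XOR 128 = 244
 24 XOR  94 =  70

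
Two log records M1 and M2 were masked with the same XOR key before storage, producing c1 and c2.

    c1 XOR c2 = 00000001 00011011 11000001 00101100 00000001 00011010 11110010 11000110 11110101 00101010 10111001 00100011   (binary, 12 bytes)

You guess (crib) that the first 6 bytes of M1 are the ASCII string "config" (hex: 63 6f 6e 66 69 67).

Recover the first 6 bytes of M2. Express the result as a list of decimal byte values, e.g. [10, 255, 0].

[98, 116, 175, 74, 104, 125]

Since c1 ⊕ c2 = M1 ⊕ M2, XORing with the guessed M1 bytes yields the corresponding M2 bytes: M2 = (c1 ⊕ c2) ⊕ M1.
  1 ⊕  99 =  98
 27 ⊕ 111 = 116
193 ⊕ 110 = 175
 44 ⊕ 102 =  74
  1 ⊕ 105 = 104
 26 ⊕ 103 = 125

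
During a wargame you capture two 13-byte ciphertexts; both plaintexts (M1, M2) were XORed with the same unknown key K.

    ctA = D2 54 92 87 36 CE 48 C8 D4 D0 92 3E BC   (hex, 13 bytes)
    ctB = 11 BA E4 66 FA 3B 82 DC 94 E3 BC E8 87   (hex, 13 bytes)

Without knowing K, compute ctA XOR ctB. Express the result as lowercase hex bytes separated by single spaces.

c3 ee 76 e1 cc f5 ca 14 40 33 2e d6 3b

ctA ⊕ ctB = (M1 ⊕ K) ⊕ (M2 ⊕ K) = M1 ⊕ M2 — the shared key cancels under XOR.
byte 0: 11010010 ^ 00010001 = 11000011
byte 1: 01010100 ^ 10111010 = 11101110
byte 2: 10010010 ^ 11100100 = 01110110
byte 3: 10000111 ^ 01100110 = 11100001
byte 4: 00110110 ^ 11111010 = 11001100
byte 5: 11001110 ^ 00111011 = 11110101
byte 6: 01001000 ^ 10000010 = 11001010
byte 7: 11001000 ^ 11011100 = 00010100
byte 8: 11010100 ^ 10010100 = 01000000
byte 9: 11010000 ^ 11100011 = 00110011
byte 10: 10010010 ^ 10111100 = 00101110
byte 11: 00111110 ^ 11101000 = 11010110
byte 12: 10111100 ^ 10000111 = 00111011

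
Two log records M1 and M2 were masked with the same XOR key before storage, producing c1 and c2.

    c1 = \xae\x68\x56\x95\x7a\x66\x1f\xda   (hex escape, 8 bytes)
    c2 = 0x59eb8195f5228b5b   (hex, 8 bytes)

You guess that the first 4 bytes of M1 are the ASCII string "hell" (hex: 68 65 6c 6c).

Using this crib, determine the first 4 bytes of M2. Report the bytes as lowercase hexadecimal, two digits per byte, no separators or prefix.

First, c1 ⊕ c2 = (M1 ⊕ K) ⊕ (M2 ⊕ K) = M1 ⊕ M2, so the key drops out. Then M2 = (M1 ⊕ M2) ⊕ M1 over the first 4 bytes.
byte 0: (ae xor 59) xor 68 = f7 xor 68 = 9f
byte 1: (68 xor eb) xor 65 = 83 xor 65 = e6
byte 2: (56 xor 81) xor 6c = d7 xor 6c = bb
byte 3: (95 xor 95) xor 6c = 00 xor 6c = 6c

9fe6bb6c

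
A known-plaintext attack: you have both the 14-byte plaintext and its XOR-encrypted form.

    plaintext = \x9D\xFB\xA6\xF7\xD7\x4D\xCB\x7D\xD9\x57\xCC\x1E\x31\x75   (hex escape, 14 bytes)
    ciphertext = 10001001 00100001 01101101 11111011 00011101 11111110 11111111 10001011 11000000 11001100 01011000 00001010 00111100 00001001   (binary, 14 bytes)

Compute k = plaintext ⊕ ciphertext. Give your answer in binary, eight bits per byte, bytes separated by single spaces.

00010100 11011010 11001011 00001100 11001010 10110011 00110100 11110110 00011001 10011011 10010100 00010100 00001101 01111100

Since ciphertext = plaintext ⊕ k, XORing both sides with plaintext gives k = plaintext ⊕ ciphertext.
byte 0: 9d ⊕ 89 = 14
byte 1: fb ⊕ 21 = da
byte 2: a6 ⊕ 6d = cb
byte 3: f7 ⊕ fb = 0c
byte 4: d7 ⊕ 1d = ca
byte 5: 4d ⊕ fe = b3
byte 6: cb ⊕ ff = 34
byte 7: 7d ⊕ 8b = f6
byte 8: d9 ⊕ c0 = 19
byte 9: 57 ⊕ cc = 9b
byte 10: cc ⊕ 58 = 94
byte 11: 1e ⊕ 0a = 14
byte 12: 31 ⊕ 3c = 0d
byte 13: 75 ⊕ 09 = 7c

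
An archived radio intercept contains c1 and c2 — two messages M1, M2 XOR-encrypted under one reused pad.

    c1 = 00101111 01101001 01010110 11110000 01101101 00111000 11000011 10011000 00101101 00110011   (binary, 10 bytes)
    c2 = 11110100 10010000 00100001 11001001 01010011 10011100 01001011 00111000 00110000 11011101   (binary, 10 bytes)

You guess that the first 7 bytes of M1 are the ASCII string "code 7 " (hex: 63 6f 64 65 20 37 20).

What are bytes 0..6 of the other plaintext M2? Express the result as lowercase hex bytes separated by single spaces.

First, c1 ⊕ c2 = (M1 ⊕ K) ⊕ (M2 ⊕ K) = M1 ⊕ M2, so the key drops out. Then M2 = (M1 ⊕ M2) ⊕ M1 over the first 7 bytes.
byte 0: (2f ⊕ f4) ⊕ 63 = db ⊕ 63 = b8
byte 1: (69 ⊕ 90) ⊕ 6f = f9 ⊕ 6f = 96
byte 2: (56 ⊕ 21) ⊕ 64 = 77 ⊕ 64 = 13
byte 3: (f0 ⊕ c9) ⊕ 65 = 39 ⊕ 65 = 5c
byte 4: (6d ⊕ 53) ⊕ 20 = 3e ⊕ 20 = 1e
byte 5: (38 ⊕ 9c) ⊕ 37 = a4 ⊕ 37 = 93
byte 6: (c3 ⊕ 4b) ⊕ 20 = 88 ⊕ 20 = a8

b8 96 13 5c 1e 93 a8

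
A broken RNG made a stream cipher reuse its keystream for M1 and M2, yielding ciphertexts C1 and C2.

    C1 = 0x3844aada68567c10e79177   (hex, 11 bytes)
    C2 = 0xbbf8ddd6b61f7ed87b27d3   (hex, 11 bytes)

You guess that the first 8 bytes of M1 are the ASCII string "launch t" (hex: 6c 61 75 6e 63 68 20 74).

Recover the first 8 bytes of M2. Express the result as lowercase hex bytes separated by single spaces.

ef dd 02 62 bd 21 22 bc

First, C1 ⊕ C2 = (M1 ⊕ K) ⊕ (M2 ⊕ K) = M1 ⊕ M2, so the key drops out. Then M2 = (M1 ⊕ M2) ⊕ M1 over the first 8 bytes.
byte 0: (38 xor bb) xor 6c = 83 xor 6c = ef
byte 1: (44 xor f8) xor 61 = bc xor 61 = dd
byte 2: (aa xor dd) xor 75 = 77 xor 75 = 02
byte 3: (da xor d6) xor 6e = 0c xor 6e = 62
byte 4: (68 xor b6) xor 63 = de xor 63 = bd
byte 5: (56 xor 1f) xor 68 = 49 xor 68 = 21
byte 6: (7c xor 7e) xor 20 = 02 xor 20 = 22
byte 7: (10 xor d8) xor 74 = c8 xor 74 = bc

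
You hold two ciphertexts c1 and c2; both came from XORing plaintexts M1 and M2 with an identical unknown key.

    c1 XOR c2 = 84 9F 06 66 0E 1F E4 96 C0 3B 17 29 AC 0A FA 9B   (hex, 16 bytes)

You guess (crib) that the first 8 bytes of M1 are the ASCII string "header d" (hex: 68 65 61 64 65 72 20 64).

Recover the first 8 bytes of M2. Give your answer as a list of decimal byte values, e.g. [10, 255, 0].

Since c1 ⊕ c2 = M1 ⊕ M2, XORing with the guessed M1 bytes yields the corresponding M2 bytes: M2 = (c1 ⊕ c2) ⊕ M1.
byte 0: 132 ^ 104 = 236
byte 1: 159 ^ 101 = 250
byte 2:   6 ^  97 = 103
byte 3: 102 ^ 100 =   2
byte 4:  14 ^ 101 = 107
byte 5:  31 ^ 114 = 109
byte 6: 228 ^  32 = 196
byte 7: 150 ^ 100 = 242

[236, 250, 103, 2, 107, 109, 196, 242]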